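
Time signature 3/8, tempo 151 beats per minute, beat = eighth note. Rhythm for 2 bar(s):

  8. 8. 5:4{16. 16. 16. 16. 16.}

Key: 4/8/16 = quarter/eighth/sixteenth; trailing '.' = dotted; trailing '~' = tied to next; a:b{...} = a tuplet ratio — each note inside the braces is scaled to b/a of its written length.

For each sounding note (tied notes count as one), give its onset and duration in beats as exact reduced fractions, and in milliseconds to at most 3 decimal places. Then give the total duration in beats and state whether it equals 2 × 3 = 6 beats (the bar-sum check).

1) 0.0ms=0b +596.026ms=3/2b
2) 596.026ms=3/2b +596.026ms=3/2b
3) 1192.053ms=3b +238.411ms=3/5b
4) 1430.464ms=18/5b +238.411ms=3/5b
5) 1668.874ms=21/5b +238.411ms=3/5b
6) 1907.285ms=24/5b +238.411ms=3/5b
7) 2145.695ms=27/5b +238.411ms=3/5b
Σ=6b of 6 (151bpm 3/8) — PASS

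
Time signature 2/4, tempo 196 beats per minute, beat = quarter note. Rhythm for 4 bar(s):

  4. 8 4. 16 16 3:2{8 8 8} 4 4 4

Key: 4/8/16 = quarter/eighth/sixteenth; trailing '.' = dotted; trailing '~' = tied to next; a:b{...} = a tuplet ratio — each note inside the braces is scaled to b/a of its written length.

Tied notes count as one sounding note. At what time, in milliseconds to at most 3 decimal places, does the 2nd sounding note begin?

note 2 onset = 3/2b = 459.184ms

1. 0.0ms @ 0 + 459.184ms (3/2)
2. 459.184ms @ 3/2 + 153.061ms (1/2)
3. 612.245ms @ 2 + 459.184ms (3/2)
4. 1071.429ms @ 7/2 + 76.531ms (1/4)
5. 1147.959ms @ 15/4 + 76.531ms (1/4)
6. 1224.49ms @ 4 + 102.041ms (1/3)
7. 1326.531ms @ 13/3 + 102.041ms (1/3)
8. 1428.571ms @ 14/3 + 102.041ms (1/3)
9. 1530.612ms @ 5 + 306.122ms (1)
10. 1836.735ms @ 6 + 306.122ms (1)
11. 2142.857ms @ 7 + 306.122ms (1)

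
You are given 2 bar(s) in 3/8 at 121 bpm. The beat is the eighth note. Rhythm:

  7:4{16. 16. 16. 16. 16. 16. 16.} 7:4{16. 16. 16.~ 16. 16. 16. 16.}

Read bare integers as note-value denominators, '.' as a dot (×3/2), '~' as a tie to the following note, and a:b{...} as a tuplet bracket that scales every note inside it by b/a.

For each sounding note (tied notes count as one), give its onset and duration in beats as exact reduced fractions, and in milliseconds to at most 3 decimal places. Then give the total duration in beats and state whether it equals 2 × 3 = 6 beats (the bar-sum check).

1) 0.0ms=0b +212.515ms=3/7b
2) 212.515ms=3/7b +212.515ms=3/7b
3) 425.03ms=6/7b +212.515ms=3/7b
4) 637.544ms=9/7b +212.515ms=3/7b
5) 850.059ms=12/7b +212.515ms=3/7b
6) 1062.574ms=15/7b +212.515ms=3/7b
7) 1275.089ms=18/7b +212.515ms=3/7b
8) 1487.603ms=3b +212.515ms=3/7b
9) 1700.118ms=24/7b +212.515ms=3/7b
10) 1912.633ms=27/7b +425.03ms=6/7b
11) 2337.662ms=33/7b +212.515ms=3/7b
12) 2550.177ms=36/7b +212.515ms=3/7b
13) 2762.692ms=39/7b +212.515ms=3/7b
Σ=6b of 6 (121bpm 3/8) — PASS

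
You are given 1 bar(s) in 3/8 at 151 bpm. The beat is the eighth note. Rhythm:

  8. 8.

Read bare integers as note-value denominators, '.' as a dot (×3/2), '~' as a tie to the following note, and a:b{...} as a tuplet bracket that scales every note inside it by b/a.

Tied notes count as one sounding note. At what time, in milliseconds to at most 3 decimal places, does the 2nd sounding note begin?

note 2 onset = 3/2b = 596.026ms

1. 0.0ms @ 0 + 596.026ms (3/2)
2. 596.026ms @ 3/2 + 596.026ms (3/2)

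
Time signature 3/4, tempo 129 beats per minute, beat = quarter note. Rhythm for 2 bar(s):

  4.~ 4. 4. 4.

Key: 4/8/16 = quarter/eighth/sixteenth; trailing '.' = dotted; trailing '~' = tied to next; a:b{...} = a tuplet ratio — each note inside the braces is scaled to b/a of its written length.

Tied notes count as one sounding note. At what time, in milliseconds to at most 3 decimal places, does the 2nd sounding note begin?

1. 0.0ms @ 0 + 1395.349ms (3)
2. 1395.349ms @ 3 + 697.674ms (3/2)
3. 2093.023ms @ 9/2 + 697.674ms (3/2)

note 2 onset = 3b = 1395.349ms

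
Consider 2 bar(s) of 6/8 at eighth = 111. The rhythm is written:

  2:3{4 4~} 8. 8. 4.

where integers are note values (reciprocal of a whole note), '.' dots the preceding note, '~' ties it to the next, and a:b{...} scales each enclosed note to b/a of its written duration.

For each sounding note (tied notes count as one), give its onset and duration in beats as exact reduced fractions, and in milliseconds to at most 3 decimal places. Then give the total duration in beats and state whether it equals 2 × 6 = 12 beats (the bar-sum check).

1) 0.0ms=0b +1621.622ms=3b
2) 1621.622ms=3b +2432.432ms=9/2b
3) 4054.054ms=15/2b +810.811ms=3/2b
4) 4864.865ms=9b +1621.622ms=3b
Σ=12b of 12 (111bpm 6/8) — PASS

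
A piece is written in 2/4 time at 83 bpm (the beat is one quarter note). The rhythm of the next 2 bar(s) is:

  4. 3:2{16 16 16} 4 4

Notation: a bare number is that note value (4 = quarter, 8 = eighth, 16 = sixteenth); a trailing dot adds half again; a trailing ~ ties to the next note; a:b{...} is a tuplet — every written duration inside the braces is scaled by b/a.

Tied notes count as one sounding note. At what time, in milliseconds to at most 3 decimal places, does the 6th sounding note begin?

1. 0.0ms @ 0 + 1084.337ms (3/2)
2. 1084.337ms @ 3/2 + 120.482ms (1/6)
3. 1204.819ms @ 5/3 + 120.482ms (1/6)
4. 1325.301ms @ 11/6 + 120.482ms (1/6)
5. 1445.783ms @ 2 + 722.892ms (1)
6. 2168.675ms @ 3 + 722.892ms (1)

note 6 onset = 3b = 2168.675ms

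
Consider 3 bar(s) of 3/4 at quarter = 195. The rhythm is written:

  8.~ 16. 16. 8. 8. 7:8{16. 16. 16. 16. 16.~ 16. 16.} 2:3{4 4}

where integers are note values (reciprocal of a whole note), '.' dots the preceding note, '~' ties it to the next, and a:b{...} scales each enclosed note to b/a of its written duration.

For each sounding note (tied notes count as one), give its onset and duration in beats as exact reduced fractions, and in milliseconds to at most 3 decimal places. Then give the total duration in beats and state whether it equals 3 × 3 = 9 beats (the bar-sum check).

1) 0.0ms=0b +346.154ms=9/8b
2) 346.154ms=9/8b +115.385ms=3/8b
3) 461.538ms=3/2b +230.769ms=3/4b
4) 692.308ms=9/4b +230.769ms=3/4b
5) 923.077ms=3b +131.868ms=3/7b
6) 1054.945ms=24/7b +131.868ms=3/7b
7) 1186.813ms=27/7b +131.868ms=3/7b
8) 1318.681ms=30/7b +131.868ms=3/7b
9) 1450.549ms=33/7b +263.736ms=6/7b
10) 1714.286ms=39/7b +131.868ms=3/7b
11) 1846.154ms=6b +461.538ms=3/2b
12) 2307.692ms=15/2b +461.538ms=3/2b
Σ=9b of 9 (195bpm 3/4) — PASS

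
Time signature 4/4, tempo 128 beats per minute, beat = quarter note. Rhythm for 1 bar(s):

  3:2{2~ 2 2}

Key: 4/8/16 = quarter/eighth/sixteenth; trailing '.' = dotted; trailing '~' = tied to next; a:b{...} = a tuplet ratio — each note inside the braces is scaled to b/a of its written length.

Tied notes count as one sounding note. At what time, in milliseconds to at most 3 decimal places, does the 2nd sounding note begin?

note 2 onset = 8/3b = 1250.0ms

1. 0.0ms @ 0 + 1250.0ms (8/3)
2. 1250.0ms @ 8/3 + 625.0ms (4/3)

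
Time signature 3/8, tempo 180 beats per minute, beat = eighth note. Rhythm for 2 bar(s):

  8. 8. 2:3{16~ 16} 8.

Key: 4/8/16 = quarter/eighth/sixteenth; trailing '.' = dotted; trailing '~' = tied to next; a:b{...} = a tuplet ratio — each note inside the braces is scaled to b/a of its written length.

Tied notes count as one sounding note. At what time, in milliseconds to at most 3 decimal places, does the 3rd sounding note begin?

1. 0.0ms @ 0 + 500.0ms (3/2)
2. 500.0ms @ 3/2 + 500.0ms (3/2)
3. 1000.0ms @ 3 + 500.0ms (3/2)
4. 1500.0ms @ 9/2 + 500.0ms (3/2)

note 3 onset = 3b = 1000.0ms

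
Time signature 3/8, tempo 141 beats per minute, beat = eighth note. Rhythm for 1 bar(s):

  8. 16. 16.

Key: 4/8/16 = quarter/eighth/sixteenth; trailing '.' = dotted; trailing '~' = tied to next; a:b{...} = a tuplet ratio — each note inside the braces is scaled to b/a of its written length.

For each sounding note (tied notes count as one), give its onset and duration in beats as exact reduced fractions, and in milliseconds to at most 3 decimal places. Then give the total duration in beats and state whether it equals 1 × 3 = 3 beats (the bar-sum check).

1) 0.0ms=0b +638.298ms=3/2b
2) 638.298ms=3/2b +319.149ms=3/4b
3) 957.447ms=9/4b +319.149ms=3/4b
Σ=3b of 3 (141bpm 3/8) — PASS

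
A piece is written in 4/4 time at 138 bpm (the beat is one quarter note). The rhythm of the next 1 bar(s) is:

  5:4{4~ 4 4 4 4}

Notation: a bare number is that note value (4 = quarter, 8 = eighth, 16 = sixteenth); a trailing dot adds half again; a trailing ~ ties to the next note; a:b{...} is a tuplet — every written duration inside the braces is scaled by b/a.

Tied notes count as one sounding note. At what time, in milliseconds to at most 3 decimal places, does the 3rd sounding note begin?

1. 0.0ms @ 0 + 695.652ms (8/5)
2. 695.652ms @ 8/5 + 347.826ms (4/5)
3. 1043.478ms @ 12/5 + 347.826ms (4/5)
4. 1391.304ms @ 16/5 + 347.826ms (4/5)

note 3 onset = 12/5b = 1043.478ms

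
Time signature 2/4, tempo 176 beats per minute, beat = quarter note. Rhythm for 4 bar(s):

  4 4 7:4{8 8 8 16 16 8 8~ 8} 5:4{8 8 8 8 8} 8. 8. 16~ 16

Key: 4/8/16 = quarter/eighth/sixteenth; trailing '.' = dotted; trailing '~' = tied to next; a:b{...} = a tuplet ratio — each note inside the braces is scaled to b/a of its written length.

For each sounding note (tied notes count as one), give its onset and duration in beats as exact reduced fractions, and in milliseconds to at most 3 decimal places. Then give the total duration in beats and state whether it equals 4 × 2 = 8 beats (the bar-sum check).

1) 0.0ms=0b +340.909ms=1b
2) 340.909ms=1b +340.909ms=1b
3) 681.818ms=2b +97.403ms=2/7b
4) 779.221ms=16/7b +97.403ms=2/7b
5) 876.623ms=18/7b +97.403ms=2/7b
6) 974.026ms=20/7b +48.701ms=1/7b
7) 1022.727ms=3b +48.701ms=1/7b
8) 1071.429ms=22/7b +97.403ms=2/7b
9) 1168.831ms=24/7b +194.805ms=4/7b
10) 1363.636ms=4b +136.364ms=2/5b
11) 1500.0ms=22/5b +136.364ms=2/5b
12) 1636.364ms=24/5b +136.364ms=2/5b
13) 1772.727ms=26/5b +136.364ms=2/5b
14) 1909.091ms=28/5b +136.364ms=2/5b
15) 2045.455ms=6b +255.682ms=3/4b
16) 2301.136ms=27/4b +255.682ms=3/4b
17) 2556.818ms=15/2b +170.455ms=1/2b
Σ=8b of 8 (176bpm 2/4) — PASS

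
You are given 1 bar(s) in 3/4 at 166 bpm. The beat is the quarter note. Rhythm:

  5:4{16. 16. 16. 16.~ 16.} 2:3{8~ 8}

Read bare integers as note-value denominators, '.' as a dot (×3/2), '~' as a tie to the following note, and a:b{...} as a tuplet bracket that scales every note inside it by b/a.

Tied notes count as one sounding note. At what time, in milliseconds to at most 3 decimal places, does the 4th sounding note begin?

note 4 onset = 9/10b = 325.301ms

1. 0.0ms @ 0 + 108.434ms (3/10)
2. 108.434ms @ 3/10 + 108.434ms (3/10)
3. 216.867ms @ 3/5 + 108.434ms (3/10)
4. 325.301ms @ 9/10 + 216.867ms (3/5)
5. 542.169ms @ 3/2 + 542.169ms (3/2)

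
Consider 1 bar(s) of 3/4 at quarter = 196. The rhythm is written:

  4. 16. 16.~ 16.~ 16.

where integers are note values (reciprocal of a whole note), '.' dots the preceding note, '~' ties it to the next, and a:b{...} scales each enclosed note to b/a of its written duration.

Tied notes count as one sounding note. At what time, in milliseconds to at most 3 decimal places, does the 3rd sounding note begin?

note 3 onset = 15/8b = 573.98ms

1. 0.0ms @ 0 + 459.184ms (3/2)
2. 459.184ms @ 3/2 + 114.796ms (3/8)
3. 573.98ms @ 15/8 + 344.388ms (9/8)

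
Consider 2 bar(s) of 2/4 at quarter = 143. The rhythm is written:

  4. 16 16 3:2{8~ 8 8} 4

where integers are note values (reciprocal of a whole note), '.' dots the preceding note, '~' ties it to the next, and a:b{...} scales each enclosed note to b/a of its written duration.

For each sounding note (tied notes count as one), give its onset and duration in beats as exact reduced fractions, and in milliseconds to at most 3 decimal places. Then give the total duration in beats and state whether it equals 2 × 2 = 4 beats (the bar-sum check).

1) 0.0ms=0b +629.371ms=3/2b
2) 629.371ms=3/2b +104.895ms=1/4b
3) 734.266ms=7/4b +104.895ms=1/4b
4) 839.161ms=2b +279.72ms=2/3b
5) 1118.881ms=8/3b +139.86ms=1/3b
6) 1258.741ms=3b +419.58ms=1b
Σ=4b of 4 (143bpm 2/4) — PASS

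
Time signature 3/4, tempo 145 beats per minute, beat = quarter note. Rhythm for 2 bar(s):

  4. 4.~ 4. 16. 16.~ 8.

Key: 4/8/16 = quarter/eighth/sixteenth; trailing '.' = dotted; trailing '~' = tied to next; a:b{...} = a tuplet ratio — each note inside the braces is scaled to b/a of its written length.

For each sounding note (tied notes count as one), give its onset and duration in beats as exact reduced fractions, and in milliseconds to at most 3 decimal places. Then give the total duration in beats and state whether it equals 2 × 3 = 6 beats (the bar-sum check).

1) 0.0ms=0b +620.69ms=3/2b
2) 620.69ms=3/2b +1241.379ms=3b
3) 1862.069ms=9/2b +155.172ms=3/8b
4) 2017.241ms=39/8b +465.517ms=9/8b
Σ=6b of 6 (145bpm 3/4) — PASS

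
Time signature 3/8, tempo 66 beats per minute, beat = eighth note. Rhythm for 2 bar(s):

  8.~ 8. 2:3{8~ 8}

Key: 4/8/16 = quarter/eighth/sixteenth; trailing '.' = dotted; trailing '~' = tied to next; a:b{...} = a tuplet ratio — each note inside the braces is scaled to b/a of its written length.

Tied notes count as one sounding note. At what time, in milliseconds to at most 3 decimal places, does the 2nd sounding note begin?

note 2 onset = 3b = 2727.273ms

1. 0.0ms @ 0 + 2727.273ms (3)
2. 2727.273ms @ 3 + 2727.273ms (3)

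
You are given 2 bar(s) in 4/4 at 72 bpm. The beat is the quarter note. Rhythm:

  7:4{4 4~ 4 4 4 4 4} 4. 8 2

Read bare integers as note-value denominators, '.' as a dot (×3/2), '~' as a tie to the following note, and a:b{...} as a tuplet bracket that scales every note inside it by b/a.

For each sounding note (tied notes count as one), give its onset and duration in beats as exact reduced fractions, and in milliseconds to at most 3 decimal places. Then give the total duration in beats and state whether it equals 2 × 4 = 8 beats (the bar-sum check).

1) 0.0ms=0b +476.19ms=4/7b
2) 476.19ms=4/7b +952.381ms=8/7b
3) 1428.571ms=12/7b +476.19ms=4/7b
4) 1904.762ms=16/7b +476.19ms=4/7b
5) 2380.952ms=20/7b +476.19ms=4/7b
6) 2857.143ms=24/7b +476.19ms=4/7b
7) 3333.333ms=4b +1250.0ms=3/2b
8) 4583.333ms=11/2b +416.667ms=1/2b
9) 5000.0ms=6b +1666.667ms=2b
Σ=8b of 8 (72bpm 4/4) — PASS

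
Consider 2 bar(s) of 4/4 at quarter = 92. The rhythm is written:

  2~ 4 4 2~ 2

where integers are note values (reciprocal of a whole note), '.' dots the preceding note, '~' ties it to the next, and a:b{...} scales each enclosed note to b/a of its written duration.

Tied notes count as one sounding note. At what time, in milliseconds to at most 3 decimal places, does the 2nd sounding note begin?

note 2 onset = 3b = 1956.522ms

1. 0.0ms @ 0 + 1956.522ms (3)
2. 1956.522ms @ 3 + 652.174ms (1)
3. 2608.696ms @ 4 + 2608.696ms (4)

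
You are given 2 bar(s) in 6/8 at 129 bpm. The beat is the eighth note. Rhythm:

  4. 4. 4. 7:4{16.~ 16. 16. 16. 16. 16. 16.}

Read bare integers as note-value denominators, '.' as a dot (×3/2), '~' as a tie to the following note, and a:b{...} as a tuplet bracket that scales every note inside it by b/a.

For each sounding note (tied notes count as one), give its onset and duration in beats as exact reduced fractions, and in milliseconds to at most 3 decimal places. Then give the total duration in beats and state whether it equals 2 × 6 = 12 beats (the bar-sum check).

1) 0.0ms=0b +1395.349ms=3b
2) 1395.349ms=3b +1395.349ms=3b
3) 2790.698ms=6b +1395.349ms=3b
4) 4186.047ms=9b +398.671ms=6/7b
5) 4584.718ms=69/7b +199.336ms=3/7b
6) 4784.053ms=72/7b +199.336ms=3/7b
7) 4983.389ms=75/7b +199.336ms=3/7b
8) 5182.724ms=78/7b +199.336ms=3/7b
9) 5382.06ms=81/7b +199.336ms=3/7b
Σ=12b of 12 (129bpm 6/8) — PASS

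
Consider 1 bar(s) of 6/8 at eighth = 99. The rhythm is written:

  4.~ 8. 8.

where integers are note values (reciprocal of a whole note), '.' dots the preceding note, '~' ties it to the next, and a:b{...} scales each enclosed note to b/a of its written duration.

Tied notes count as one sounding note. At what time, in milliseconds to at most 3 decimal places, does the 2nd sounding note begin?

note 2 onset = 9/2b = 2727.273ms

1. 0.0ms @ 0 + 2727.273ms (9/2)
2. 2727.273ms @ 9/2 + 909.091ms (3/2)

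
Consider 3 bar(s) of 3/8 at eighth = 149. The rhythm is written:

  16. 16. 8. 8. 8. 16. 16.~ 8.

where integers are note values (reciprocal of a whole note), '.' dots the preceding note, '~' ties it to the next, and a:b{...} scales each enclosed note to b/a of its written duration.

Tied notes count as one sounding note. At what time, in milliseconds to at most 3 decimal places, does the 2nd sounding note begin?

1. 0.0ms @ 0 + 302.013ms (3/4)
2. 302.013ms @ 3/4 + 302.013ms (3/4)
3. 604.027ms @ 3/2 + 604.027ms (3/2)
4. 1208.054ms @ 3 + 604.027ms (3/2)
5. 1812.081ms @ 9/2 + 604.027ms (3/2)
6. 2416.107ms @ 6 + 302.013ms (3/4)
7. 2718.121ms @ 27/4 + 906.04ms (9/4)

note 2 onset = 3/4b = 302.013ms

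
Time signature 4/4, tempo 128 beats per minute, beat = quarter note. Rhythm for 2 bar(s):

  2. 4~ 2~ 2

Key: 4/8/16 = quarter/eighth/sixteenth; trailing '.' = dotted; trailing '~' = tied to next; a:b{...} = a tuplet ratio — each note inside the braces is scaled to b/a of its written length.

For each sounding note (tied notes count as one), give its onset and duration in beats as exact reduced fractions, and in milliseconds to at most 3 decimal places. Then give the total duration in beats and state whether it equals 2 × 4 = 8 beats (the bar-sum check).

1) 0.0ms=0b +1406.25ms=3b
2) 1406.25ms=3b +2343.75ms=5b
Σ=8b of 8 (128bpm 4/4) — PASS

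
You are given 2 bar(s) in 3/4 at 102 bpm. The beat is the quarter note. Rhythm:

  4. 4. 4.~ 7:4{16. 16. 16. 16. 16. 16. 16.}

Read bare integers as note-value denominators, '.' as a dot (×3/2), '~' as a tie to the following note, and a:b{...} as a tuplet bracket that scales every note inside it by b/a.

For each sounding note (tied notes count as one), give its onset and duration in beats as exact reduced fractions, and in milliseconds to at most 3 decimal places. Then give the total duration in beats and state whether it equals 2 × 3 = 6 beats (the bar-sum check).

1) 0.0ms=0b +882.353ms=3/2b
2) 882.353ms=3/2b +882.353ms=3/2b
3) 1764.706ms=3b +1008.403ms=12/7b
4) 2773.109ms=33/7b +126.05ms=3/14b
5) 2899.16ms=69/14b +126.05ms=3/14b
6) 3025.21ms=36/7b +126.05ms=3/14b
7) 3151.261ms=75/14b +126.05ms=3/14b
8) 3277.311ms=39/7b +126.05ms=3/14b
9) 3403.361ms=81/14b +126.05ms=3/14b
Σ=6b of 6 (102bpm 3/4) — PASS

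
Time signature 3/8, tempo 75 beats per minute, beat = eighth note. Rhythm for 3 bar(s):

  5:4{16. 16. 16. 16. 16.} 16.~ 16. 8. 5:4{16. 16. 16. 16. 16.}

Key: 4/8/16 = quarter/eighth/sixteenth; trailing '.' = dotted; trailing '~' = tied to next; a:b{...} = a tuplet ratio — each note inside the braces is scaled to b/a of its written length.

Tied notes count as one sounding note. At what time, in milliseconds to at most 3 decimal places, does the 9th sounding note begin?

1. 0.0ms @ 0 + 480.0ms (3/5)
2. 480.0ms @ 3/5 + 480.0ms (3/5)
3. 960.0ms @ 6/5 + 480.0ms (3/5)
4. 1440.0ms @ 9/5 + 480.0ms (3/5)
5. 1920.0ms @ 12/5 + 480.0ms (3/5)
6. 2400.0ms @ 3 + 1200.0ms (3/2)
7. 3600.0ms @ 9/2 + 1200.0ms (3/2)
8. 4800.0ms @ 6 + 480.0ms (3/5)
9. 5280.0ms @ 33/5 + 480.0ms (3/5)
10. 5760.0ms @ 36/5 + 480.0ms (3/5)
11. 6240.0ms @ 39/5 + 480.0ms (3/5)
12. 6720.0ms @ 42/5 + 480.0ms (3/5)

note 9 onset = 33/5b = 5280.0ms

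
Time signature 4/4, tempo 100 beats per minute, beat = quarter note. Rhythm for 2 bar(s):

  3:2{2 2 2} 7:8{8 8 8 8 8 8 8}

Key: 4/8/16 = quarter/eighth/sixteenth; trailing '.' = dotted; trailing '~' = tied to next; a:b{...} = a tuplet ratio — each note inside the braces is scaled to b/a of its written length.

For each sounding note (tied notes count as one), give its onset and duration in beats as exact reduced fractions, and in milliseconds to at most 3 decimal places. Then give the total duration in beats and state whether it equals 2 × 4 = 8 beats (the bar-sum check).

1) 0.0ms=0b +800.0ms=4/3b
2) 800.0ms=4/3b +800.0ms=4/3b
3) 1600.0ms=8/3b +800.0ms=4/3b
4) 2400.0ms=4b +342.857ms=4/7b
5) 2742.857ms=32/7b +342.857ms=4/7b
6) 3085.714ms=36/7b +342.857ms=4/7b
7) 3428.571ms=40/7b +342.857ms=4/7b
8) 3771.429ms=44/7b +342.857ms=4/7b
9) 4114.286ms=48/7b +342.857ms=4/7b
10) 4457.143ms=52/7b +342.857ms=4/7b
Σ=8b of 8 (100bpm 4/4) — PASS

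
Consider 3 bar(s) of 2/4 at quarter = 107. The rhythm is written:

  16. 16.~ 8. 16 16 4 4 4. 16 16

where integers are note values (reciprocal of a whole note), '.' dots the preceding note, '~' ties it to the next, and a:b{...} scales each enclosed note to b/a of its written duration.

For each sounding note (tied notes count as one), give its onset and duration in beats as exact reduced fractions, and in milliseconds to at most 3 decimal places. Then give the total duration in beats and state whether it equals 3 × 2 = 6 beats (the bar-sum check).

1) 0.0ms=0b +210.28ms=3/8b
2) 210.28ms=3/8b +630.841ms=9/8b
3) 841.121ms=3/2b +140.187ms=1/4b
4) 981.308ms=7/4b +140.187ms=1/4b
5) 1121.495ms=2b +560.748ms=1b
6) 1682.243ms=3b +560.748ms=1b
7) 2242.991ms=4b +841.121ms=3/2b
8) 3084.112ms=11/2b +140.187ms=1/4b
9) 3224.299ms=23/4b +140.187ms=1/4b
Σ=6b of 6 (107bpm 2/4) — PASS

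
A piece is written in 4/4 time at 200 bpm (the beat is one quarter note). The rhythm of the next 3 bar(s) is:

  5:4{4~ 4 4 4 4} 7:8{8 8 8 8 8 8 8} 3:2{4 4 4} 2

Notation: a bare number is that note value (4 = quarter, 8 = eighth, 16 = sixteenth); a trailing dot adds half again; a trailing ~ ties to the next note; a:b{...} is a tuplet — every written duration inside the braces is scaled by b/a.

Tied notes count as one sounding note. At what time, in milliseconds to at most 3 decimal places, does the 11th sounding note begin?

note 11 onset = 52/7b = 2228.571ms

1. 0.0ms @ 0 + 480.0ms (8/5)
2. 480.0ms @ 8/5 + 240.0ms (4/5)
3. 720.0ms @ 12/5 + 240.0ms (4/5)
4. 960.0ms @ 16/5 + 240.0ms (4/5)
5. 1200.0ms @ 4 + 171.429ms (4/7)
6. 1371.429ms @ 32/7 + 171.429ms (4/7)
7. 1542.857ms @ 36/7 + 171.429ms (4/7)
8. 1714.286ms @ 40/7 + 171.429ms (4/7)
9. 1885.714ms @ 44/7 + 171.429ms (4/7)
10. 2057.143ms @ 48/7 + 171.429ms (4/7)
11. 2228.571ms @ 52/7 + 171.429ms (4/7)
12. 2400.0ms @ 8 + 200.0ms (2/3)
13. 2600.0ms @ 26/3 + 200.0ms (2/3)
14. 2800.0ms @ 28/3 + 200.0ms (2/3)
15. 3000.0ms @ 10 + 600.0ms (2)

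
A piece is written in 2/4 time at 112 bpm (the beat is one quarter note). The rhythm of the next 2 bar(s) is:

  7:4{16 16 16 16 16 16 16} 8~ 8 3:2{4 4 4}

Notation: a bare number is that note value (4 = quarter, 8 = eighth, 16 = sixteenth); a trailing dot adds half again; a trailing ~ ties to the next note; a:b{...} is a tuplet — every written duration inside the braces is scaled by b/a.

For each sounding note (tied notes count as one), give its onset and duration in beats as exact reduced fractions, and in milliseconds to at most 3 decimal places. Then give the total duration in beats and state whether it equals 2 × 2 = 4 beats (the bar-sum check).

1) 0.0ms=0b +76.531ms=1/7b
2) 76.531ms=1/7b +76.531ms=1/7b
3) 153.061ms=2/7b +76.531ms=1/7b
4) 229.592ms=3/7b +76.531ms=1/7b
5) 306.122ms=4/7b +76.531ms=1/7b
6) 382.653ms=5/7b +76.531ms=1/7b
7) 459.184ms=6/7b +76.531ms=1/7b
8) 535.714ms=1b +535.714ms=1b
9) 1071.429ms=2b +357.143ms=2/3b
10) 1428.571ms=8/3b +357.143ms=2/3b
11) 1785.714ms=10/3b +357.143ms=2/3b
Σ=4b of 4 (112bpm 2/4) — PASS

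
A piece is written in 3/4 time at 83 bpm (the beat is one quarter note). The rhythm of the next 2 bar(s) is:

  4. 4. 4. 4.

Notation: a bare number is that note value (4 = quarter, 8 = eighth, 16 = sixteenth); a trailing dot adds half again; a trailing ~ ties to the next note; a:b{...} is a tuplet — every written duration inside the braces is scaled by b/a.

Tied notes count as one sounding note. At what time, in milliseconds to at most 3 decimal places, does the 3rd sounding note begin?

note 3 onset = 3b = 2168.675ms

1. 0.0ms @ 0 + 1084.337ms (3/2)
2. 1084.337ms @ 3/2 + 1084.337ms (3/2)
3. 2168.675ms @ 3 + 1084.337ms (3/2)
4. 3253.012ms @ 9/2 + 1084.337ms (3/2)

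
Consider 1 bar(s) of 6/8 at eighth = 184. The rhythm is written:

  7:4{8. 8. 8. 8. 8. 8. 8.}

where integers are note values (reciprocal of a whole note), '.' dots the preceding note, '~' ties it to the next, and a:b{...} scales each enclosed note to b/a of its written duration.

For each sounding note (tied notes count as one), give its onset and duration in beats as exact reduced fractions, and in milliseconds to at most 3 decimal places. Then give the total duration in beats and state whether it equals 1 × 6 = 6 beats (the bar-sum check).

1) 0.0ms=0b +279.503ms=6/7b
2) 279.503ms=6/7b +279.503ms=6/7b
3) 559.006ms=12/7b +279.503ms=6/7b
4) 838.509ms=18/7b +279.503ms=6/7b
5) 1118.012ms=24/7b +279.503ms=6/7b
6) 1397.516ms=30/7b +279.503ms=6/7b
7) 1677.019ms=36/7b +279.503ms=6/7b
Σ=6b of 6 (184bpm 6/8) — PASS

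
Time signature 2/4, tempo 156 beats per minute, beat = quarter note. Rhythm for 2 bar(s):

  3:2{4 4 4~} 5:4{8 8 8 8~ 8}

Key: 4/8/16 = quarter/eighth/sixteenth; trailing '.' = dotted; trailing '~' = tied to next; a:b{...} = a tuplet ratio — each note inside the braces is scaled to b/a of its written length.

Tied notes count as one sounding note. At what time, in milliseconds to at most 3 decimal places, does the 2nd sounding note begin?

1. 0.0ms @ 0 + 256.41ms (2/3)
2. 256.41ms @ 2/3 + 256.41ms (2/3)
3. 512.821ms @ 4/3 + 410.256ms (16/15)
4. 923.077ms @ 12/5 + 153.846ms (2/5)
5. 1076.923ms @ 14/5 + 153.846ms (2/5)
6. 1230.769ms @ 16/5 + 307.692ms (4/5)

note 2 onset = 2/3b = 256.41ms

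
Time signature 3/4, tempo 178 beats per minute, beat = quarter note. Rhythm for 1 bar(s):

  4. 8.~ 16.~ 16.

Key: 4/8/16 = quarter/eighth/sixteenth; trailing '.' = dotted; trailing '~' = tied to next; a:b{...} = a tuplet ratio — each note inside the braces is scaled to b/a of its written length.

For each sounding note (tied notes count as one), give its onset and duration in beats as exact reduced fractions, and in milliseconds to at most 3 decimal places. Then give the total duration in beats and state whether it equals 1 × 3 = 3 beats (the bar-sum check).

1) 0.0ms=0b +505.618ms=3/2b
2) 505.618ms=3/2b +505.618ms=3/2b
Σ=3b of 3 (178bpm 3/4) — PASS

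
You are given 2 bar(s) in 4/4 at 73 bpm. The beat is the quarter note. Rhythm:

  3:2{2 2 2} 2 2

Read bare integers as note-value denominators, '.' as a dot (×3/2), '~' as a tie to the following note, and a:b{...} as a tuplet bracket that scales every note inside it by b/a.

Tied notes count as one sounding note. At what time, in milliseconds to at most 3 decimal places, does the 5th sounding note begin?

1. 0.0ms @ 0 + 1095.89ms (4/3)
2. 1095.89ms @ 4/3 + 1095.89ms (4/3)
3. 2191.781ms @ 8/3 + 1095.89ms (4/3)
4. 3287.671ms @ 4 + 1643.836ms (2)
5. 4931.507ms @ 6 + 1643.836ms (2)

note 5 onset = 6b = 4931.507ms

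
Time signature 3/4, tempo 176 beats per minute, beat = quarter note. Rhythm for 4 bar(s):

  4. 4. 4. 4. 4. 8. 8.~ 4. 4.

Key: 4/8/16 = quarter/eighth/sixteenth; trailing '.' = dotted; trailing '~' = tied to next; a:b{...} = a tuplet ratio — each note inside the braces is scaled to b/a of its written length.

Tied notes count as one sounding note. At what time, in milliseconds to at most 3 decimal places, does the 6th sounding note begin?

1. 0.0ms @ 0 + 511.364ms (3/2)
2. 511.364ms @ 3/2 + 511.364ms (3/2)
3. 1022.727ms @ 3 + 511.364ms (3/2)
4. 1534.091ms @ 9/2 + 511.364ms (3/2)
5. 2045.455ms @ 6 + 511.364ms (3/2)
6. 2556.818ms @ 15/2 + 255.682ms (3/4)
7. 2812.5ms @ 33/4 + 767.045ms (9/4)
8. 3579.545ms @ 21/2 + 511.364ms (3/2)

note 6 onset = 15/2b = 2556.818ms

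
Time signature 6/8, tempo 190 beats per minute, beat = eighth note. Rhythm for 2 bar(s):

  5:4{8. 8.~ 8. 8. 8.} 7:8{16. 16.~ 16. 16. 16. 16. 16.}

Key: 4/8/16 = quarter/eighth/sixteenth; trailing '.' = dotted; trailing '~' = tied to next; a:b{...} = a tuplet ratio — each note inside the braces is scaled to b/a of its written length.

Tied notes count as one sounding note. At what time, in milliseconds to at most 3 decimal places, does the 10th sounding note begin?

1. 0.0ms @ 0 + 378.947ms (6/5)
2. 378.947ms @ 6/5 + 757.895ms (12/5)
3. 1136.842ms @ 18/5 + 378.947ms (6/5)
4. 1515.789ms @ 24/5 + 378.947ms (6/5)
5. 1894.737ms @ 6 + 270.677ms (6/7)
6. 2165.414ms @ 48/7 + 541.353ms (12/7)
7. 2706.767ms @ 60/7 + 270.677ms (6/7)
8. 2977.444ms @ 66/7 + 270.677ms (6/7)
9. 3248.12ms @ 72/7 + 270.677ms (6/7)
10. 3518.797ms @ 78/7 + 270.677ms (6/7)

note 10 onset = 78/7b = 3518.797ms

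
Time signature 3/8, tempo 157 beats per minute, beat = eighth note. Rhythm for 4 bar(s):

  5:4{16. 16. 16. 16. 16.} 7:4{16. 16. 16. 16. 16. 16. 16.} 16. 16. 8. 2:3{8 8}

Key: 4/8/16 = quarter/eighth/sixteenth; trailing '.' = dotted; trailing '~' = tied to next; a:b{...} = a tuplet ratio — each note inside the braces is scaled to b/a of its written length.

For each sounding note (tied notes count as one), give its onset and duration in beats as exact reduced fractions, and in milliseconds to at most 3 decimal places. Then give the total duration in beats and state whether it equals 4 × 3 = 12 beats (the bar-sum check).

1) 0.0ms=0b +229.299ms=3/5b
2) 229.299ms=3/5b +229.299ms=3/5b
3) 458.599ms=6/5b +229.299ms=3/5b
4) 687.898ms=9/5b +229.299ms=3/5b
5) 917.197ms=12/5b +229.299ms=3/5b
6) 1146.497ms=3b +163.785ms=3/7b
7) 1310.282ms=24/7b +163.785ms=3/7b
8) 1474.067ms=27/7b +163.785ms=3/7b
9) 1637.853ms=30/7b +163.785ms=3/7b
10) 1801.638ms=33/7b +163.785ms=3/7b
11) 1965.423ms=36/7b +163.785ms=3/7b
12) 2129.208ms=39/7b +163.785ms=3/7b
13) 2292.994ms=6b +286.624ms=3/4b
14) 2579.618ms=27/4b +286.624ms=3/4b
15) 2866.242ms=15/2b +573.248ms=3/2b
16) 3439.49ms=9b +573.248ms=3/2b
17) 4012.739ms=21/2b +573.248ms=3/2b
Σ=12b of 12 (157bpm 3/8) — PASS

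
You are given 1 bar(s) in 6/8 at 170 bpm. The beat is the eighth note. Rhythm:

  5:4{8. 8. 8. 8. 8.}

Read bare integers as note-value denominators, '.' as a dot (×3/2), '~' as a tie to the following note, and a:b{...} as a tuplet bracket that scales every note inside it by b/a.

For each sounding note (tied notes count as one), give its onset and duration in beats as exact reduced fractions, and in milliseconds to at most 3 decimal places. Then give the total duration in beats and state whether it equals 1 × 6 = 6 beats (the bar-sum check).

1) 0.0ms=0b +423.529ms=6/5b
2) 423.529ms=6/5b +423.529ms=6/5b
3) 847.059ms=12/5b +423.529ms=6/5b
4) 1270.588ms=18/5b +423.529ms=6/5b
5) 1694.118ms=24/5b +423.529ms=6/5b
Σ=6b of 6 (170bpm 6/8) — PASS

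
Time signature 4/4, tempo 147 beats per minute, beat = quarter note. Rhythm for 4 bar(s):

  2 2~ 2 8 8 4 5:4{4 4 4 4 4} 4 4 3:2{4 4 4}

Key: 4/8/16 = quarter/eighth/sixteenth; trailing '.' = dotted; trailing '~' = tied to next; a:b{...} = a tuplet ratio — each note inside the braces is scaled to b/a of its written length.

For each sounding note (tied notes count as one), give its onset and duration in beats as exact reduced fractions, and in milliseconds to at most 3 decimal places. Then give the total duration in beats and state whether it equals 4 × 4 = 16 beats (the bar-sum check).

1) 0.0ms=0b +816.327ms=2b
2) 816.327ms=2b +1632.653ms=4b
3) 2448.98ms=6b +204.082ms=1/2b
4) 2653.061ms=13/2b +204.082ms=1/2b
5) 2857.143ms=7b +408.163ms=1b
6) 3265.306ms=8b +326.531ms=4/5b
7) 3591.837ms=44/5b +326.531ms=4/5b
8) 3918.367ms=48/5b +326.531ms=4/5b
9) 4244.898ms=52/5b +326.531ms=4/5b
10) 4571.429ms=56/5b +326.531ms=4/5b
11) 4897.959ms=12b +408.163ms=1b
12) 5306.122ms=13b +408.163ms=1b
13) 5714.286ms=14b +272.109ms=2/3b
14) 5986.395ms=44/3b +272.109ms=2/3b
15) 6258.503ms=46/3b +272.109ms=2/3b
Σ=16b of 16 (147bpm 4/4) — PASS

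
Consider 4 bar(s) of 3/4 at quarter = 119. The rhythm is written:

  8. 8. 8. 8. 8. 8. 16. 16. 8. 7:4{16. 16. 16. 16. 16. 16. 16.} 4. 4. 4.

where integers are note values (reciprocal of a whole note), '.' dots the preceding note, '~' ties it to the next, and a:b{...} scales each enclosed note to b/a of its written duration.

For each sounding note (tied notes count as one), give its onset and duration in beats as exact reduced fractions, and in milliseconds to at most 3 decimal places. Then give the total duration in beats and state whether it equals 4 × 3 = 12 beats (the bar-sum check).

1) 0.0ms=0b +378.151ms=3/4b
2) 378.151ms=3/4b +378.151ms=3/4b
3) 756.303ms=3/2b +378.151ms=3/4b
4) 1134.454ms=9/4b +378.151ms=3/4b
5) 1512.605ms=3b +378.151ms=3/4b
6) 1890.756ms=15/4b +378.151ms=3/4b
7) 2268.908ms=9/2b +189.076ms=3/8b
8) 2457.983ms=39/8b +189.076ms=3/8b
9) 2647.059ms=21/4b +378.151ms=3/4b
10) 3025.21ms=6b +108.043ms=3/14b
11) 3133.253ms=87/14b +108.043ms=3/14b
12) 3241.297ms=45/7b +108.043ms=3/14b
13) 3349.34ms=93/14b +108.043ms=3/14b
14) 3457.383ms=48/7b +108.043ms=3/14b
15) 3565.426ms=99/14b +108.043ms=3/14b
16) 3673.469ms=51/7b +108.043ms=3/14b
17) 3781.513ms=15/2b +756.303ms=3/2b
18) 4537.815ms=9b +756.303ms=3/2b
19) 5294.118ms=21/2b +756.303ms=3/2b
Σ=12b of 12 (119bpm 3/4) — PASS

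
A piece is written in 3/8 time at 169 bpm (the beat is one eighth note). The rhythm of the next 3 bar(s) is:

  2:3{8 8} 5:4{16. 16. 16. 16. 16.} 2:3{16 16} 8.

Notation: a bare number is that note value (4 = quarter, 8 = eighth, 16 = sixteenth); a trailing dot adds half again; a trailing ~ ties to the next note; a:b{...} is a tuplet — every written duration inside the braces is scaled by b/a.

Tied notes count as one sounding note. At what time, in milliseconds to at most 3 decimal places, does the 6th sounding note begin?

note 6 onset = 24/5b = 1704.142ms

1. 0.0ms @ 0 + 532.544ms (3/2)
2. 532.544ms @ 3/2 + 532.544ms (3/2)
3. 1065.089ms @ 3 + 213.018ms (3/5)
4. 1278.107ms @ 18/5 + 213.018ms (3/5)
5. 1491.124ms @ 21/5 + 213.018ms (3/5)
6. 1704.142ms @ 24/5 + 213.018ms (3/5)
7. 1917.16ms @ 27/5 + 213.018ms (3/5)
8. 2130.178ms @ 6 + 266.272ms (3/4)
9. 2396.45ms @ 27/4 + 266.272ms (3/4)
10. 2662.722ms @ 15/2 + 532.544ms (3/2)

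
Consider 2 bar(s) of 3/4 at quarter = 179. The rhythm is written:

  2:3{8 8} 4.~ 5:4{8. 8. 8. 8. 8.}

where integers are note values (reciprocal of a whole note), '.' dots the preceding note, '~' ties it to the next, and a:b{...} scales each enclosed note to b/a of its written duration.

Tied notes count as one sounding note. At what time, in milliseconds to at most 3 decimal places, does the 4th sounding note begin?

1. 0.0ms @ 0 + 251.397ms (3/4)
2. 251.397ms @ 3/4 + 251.397ms (3/4)
3. 502.793ms @ 3/2 + 703.911ms (21/10)
4. 1206.704ms @ 18/5 + 201.117ms (3/5)
5. 1407.821ms @ 21/5 + 201.117ms (3/5)
6. 1608.939ms @ 24/5 + 201.117ms (3/5)
7. 1810.056ms @ 27/5 + 201.117ms (3/5)

note 4 onset = 18/5b = 1206.704ms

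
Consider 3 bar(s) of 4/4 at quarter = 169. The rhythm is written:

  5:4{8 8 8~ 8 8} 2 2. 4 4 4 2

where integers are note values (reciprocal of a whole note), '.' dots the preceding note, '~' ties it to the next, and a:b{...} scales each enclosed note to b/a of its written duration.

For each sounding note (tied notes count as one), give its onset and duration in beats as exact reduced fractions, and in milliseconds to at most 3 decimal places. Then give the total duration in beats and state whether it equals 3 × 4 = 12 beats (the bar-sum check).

1) 0.0ms=0b +142.012ms=2/5b
2) 142.012ms=2/5b +142.012ms=2/5b
3) 284.024ms=4/5b +284.024ms=4/5b
4) 568.047ms=8/5b +142.012ms=2/5b
5) 710.059ms=2b +710.059ms=2b
6) 1420.118ms=4b +1065.089ms=3b
7) 2485.207ms=7b +355.03ms=1b
8) 2840.237ms=8b +355.03ms=1b
9) 3195.266ms=9b +355.03ms=1b
10) 3550.296ms=10b +710.059ms=2b
Σ=12b of 12 (169bpm 4/4) — PASS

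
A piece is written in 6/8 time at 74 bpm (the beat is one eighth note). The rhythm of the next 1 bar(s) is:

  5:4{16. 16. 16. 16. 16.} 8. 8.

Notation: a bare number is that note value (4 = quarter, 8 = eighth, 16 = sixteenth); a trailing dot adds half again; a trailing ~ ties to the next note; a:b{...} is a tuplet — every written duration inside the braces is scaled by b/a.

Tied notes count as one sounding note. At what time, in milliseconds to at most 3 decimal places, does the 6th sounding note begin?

note 6 onset = 3b = 2432.432ms

1. 0.0ms @ 0 + 486.486ms (3/5)
2. 486.486ms @ 3/5 + 486.486ms (3/5)
3. 972.973ms @ 6/5 + 486.486ms (3/5)
4. 1459.459ms @ 9/5 + 486.486ms (3/5)
5. 1945.946ms @ 12/5 + 486.486ms (3/5)
6. 2432.432ms @ 3 + 1216.216ms (3/2)
7. 3648.649ms @ 9/2 + 1216.216ms (3/2)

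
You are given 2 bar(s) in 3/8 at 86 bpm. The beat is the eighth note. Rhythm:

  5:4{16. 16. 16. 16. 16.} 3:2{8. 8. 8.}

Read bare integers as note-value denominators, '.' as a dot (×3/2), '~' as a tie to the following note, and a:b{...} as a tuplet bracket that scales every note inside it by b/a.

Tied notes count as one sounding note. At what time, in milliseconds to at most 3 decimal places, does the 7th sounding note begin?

1. 0.0ms @ 0 + 418.605ms (3/5)
2. 418.605ms @ 3/5 + 418.605ms (3/5)
3. 837.209ms @ 6/5 + 418.605ms (3/5)
4. 1255.814ms @ 9/5 + 418.605ms (3/5)
5. 1674.419ms @ 12/5 + 418.605ms (3/5)
6. 2093.023ms @ 3 + 697.674ms (1)
7. 2790.698ms @ 4 + 697.674ms (1)
8. 3488.372ms @ 5 + 697.674ms (1)

note 7 onset = 4b = 2790.698ms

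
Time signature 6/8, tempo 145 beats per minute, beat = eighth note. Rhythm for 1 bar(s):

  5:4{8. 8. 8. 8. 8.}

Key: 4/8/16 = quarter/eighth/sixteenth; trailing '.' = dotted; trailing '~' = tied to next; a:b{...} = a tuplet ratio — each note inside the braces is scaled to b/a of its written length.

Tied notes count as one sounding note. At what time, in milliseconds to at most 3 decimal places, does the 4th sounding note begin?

note 4 onset = 18/5b = 1489.655ms

1. 0.0ms @ 0 + 496.552ms (6/5)
2. 496.552ms @ 6/5 + 496.552ms (6/5)
3. 993.103ms @ 12/5 + 496.552ms (6/5)
4. 1489.655ms @ 18/5 + 496.552ms (6/5)
5. 1986.207ms @ 24/5 + 496.552ms (6/5)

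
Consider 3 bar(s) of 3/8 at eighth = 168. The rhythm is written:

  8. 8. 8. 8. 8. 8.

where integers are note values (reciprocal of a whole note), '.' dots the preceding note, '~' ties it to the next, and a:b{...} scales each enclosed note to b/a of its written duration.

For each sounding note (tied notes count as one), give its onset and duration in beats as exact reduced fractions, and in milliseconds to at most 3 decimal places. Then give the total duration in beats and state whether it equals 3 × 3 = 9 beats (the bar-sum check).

1) 0.0ms=0b +535.714ms=3/2b
2) 535.714ms=3/2b +535.714ms=3/2b
3) 1071.429ms=3b +535.714ms=3/2b
4) 1607.143ms=9/2b +535.714ms=3/2b
5) 2142.857ms=6b +535.714ms=3/2b
6) 2678.571ms=15/2b +535.714ms=3/2b
Σ=9b of 9 (168bpm 3/8) — PASS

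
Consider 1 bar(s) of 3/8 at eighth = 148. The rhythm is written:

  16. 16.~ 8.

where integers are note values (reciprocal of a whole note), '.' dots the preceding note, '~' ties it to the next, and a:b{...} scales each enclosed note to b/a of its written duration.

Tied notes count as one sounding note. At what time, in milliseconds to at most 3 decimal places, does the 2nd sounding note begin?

note 2 onset = 3/4b = 304.054ms

1. 0.0ms @ 0 + 304.054ms (3/4)
2. 304.054ms @ 3/4 + 912.162ms (9/4)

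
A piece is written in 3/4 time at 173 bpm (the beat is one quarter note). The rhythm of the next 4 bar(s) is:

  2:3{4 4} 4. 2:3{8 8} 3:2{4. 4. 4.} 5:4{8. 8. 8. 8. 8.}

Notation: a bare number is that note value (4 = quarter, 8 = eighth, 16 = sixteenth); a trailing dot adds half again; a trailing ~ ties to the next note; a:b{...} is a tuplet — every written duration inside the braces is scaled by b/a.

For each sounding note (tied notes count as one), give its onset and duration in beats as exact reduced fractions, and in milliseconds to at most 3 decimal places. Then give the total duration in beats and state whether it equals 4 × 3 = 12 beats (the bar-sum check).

1) 0.0ms=0b +520.231ms=3/2b
2) 520.231ms=3/2b +520.231ms=3/2b
3) 1040.462ms=3b +520.231ms=3/2b
4) 1560.694ms=9/2b +260.116ms=3/4b
5) 1820.809ms=21/4b +260.116ms=3/4b
6) 2080.925ms=6b +346.821ms=1b
7) 2427.746ms=7b +346.821ms=1b
8) 2774.566ms=8b +346.821ms=1b
9) 3121.387ms=9b +208.092ms=3/5b
10) 3329.48ms=48/5b +208.092ms=3/5b
11) 3537.572ms=51/5b +208.092ms=3/5b
12) 3745.665ms=54/5b +208.092ms=3/5b
13) 3953.757ms=57/5b +208.092ms=3/5b
Σ=12b of 12 (173bpm 3/4) — PASS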